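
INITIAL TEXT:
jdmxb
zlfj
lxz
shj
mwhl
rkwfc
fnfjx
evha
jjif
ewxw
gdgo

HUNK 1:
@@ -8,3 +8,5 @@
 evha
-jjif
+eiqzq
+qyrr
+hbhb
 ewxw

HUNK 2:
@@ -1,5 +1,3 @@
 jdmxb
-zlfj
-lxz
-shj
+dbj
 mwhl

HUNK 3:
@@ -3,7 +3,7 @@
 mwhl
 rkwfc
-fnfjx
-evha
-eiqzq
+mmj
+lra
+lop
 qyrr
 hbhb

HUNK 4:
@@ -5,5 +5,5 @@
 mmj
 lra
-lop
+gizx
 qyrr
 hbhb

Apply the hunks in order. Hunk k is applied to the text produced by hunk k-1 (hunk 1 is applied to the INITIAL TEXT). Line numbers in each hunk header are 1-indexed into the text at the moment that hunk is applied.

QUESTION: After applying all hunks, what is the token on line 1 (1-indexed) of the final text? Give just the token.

Hunk 1: at line 8 remove [jjif] add [eiqzq,qyrr,hbhb] -> 13 lines: jdmxb zlfj lxz shj mwhl rkwfc fnfjx evha eiqzq qyrr hbhb ewxw gdgo
Hunk 2: at line 1 remove [zlfj,lxz,shj] add [dbj] -> 11 lines: jdmxb dbj mwhl rkwfc fnfjx evha eiqzq qyrr hbhb ewxw gdgo
Hunk 3: at line 3 remove [fnfjx,evha,eiqzq] add [mmj,lra,lop] -> 11 lines: jdmxb dbj mwhl rkwfc mmj lra lop qyrr hbhb ewxw gdgo
Hunk 4: at line 5 remove [lop] add [gizx] -> 11 lines: jdmxb dbj mwhl rkwfc mmj lra gizx qyrr hbhb ewxw gdgo
Final line 1: jdmxb

Answer: jdmxb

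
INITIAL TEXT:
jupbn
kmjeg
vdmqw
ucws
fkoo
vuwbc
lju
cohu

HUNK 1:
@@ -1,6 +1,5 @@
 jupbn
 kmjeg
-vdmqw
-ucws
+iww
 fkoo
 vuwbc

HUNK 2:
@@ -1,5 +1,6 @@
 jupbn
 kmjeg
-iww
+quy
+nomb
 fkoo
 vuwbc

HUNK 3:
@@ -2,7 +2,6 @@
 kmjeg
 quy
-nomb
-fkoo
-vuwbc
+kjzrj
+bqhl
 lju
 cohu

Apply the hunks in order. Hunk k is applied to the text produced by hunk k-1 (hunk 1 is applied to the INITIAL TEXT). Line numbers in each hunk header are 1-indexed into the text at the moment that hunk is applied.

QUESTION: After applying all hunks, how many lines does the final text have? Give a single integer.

Answer: 7

Derivation:
Hunk 1: at line 1 remove [vdmqw,ucws] add [iww] -> 7 lines: jupbn kmjeg iww fkoo vuwbc lju cohu
Hunk 2: at line 1 remove [iww] add [quy,nomb] -> 8 lines: jupbn kmjeg quy nomb fkoo vuwbc lju cohu
Hunk 3: at line 2 remove [nomb,fkoo,vuwbc] add [kjzrj,bqhl] -> 7 lines: jupbn kmjeg quy kjzrj bqhl lju cohu
Final line count: 7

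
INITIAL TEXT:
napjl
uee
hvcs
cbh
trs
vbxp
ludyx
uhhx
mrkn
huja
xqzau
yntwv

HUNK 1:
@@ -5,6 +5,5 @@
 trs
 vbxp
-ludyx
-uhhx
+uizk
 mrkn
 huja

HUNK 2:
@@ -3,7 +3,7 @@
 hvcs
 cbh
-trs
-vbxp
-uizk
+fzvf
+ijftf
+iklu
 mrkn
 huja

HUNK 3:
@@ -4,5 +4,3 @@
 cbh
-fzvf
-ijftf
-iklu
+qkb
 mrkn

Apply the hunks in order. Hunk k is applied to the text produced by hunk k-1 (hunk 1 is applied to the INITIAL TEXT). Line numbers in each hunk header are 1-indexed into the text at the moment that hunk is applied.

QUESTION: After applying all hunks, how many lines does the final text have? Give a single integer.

Answer: 9

Derivation:
Hunk 1: at line 5 remove [ludyx,uhhx] add [uizk] -> 11 lines: napjl uee hvcs cbh trs vbxp uizk mrkn huja xqzau yntwv
Hunk 2: at line 3 remove [trs,vbxp,uizk] add [fzvf,ijftf,iklu] -> 11 lines: napjl uee hvcs cbh fzvf ijftf iklu mrkn huja xqzau yntwv
Hunk 3: at line 4 remove [fzvf,ijftf,iklu] add [qkb] -> 9 lines: napjl uee hvcs cbh qkb mrkn huja xqzau yntwv
Final line count: 9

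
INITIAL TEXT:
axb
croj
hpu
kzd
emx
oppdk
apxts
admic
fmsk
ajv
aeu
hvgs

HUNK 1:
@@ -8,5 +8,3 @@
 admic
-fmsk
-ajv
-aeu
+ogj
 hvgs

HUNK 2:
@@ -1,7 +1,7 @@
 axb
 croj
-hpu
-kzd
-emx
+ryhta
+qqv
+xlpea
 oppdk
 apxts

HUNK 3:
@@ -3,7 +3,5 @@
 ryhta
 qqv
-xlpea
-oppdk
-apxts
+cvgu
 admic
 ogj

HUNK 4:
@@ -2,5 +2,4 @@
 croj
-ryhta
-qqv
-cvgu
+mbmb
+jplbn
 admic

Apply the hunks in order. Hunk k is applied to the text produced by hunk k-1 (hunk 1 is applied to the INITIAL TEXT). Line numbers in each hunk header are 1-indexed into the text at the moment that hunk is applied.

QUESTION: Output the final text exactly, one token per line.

Hunk 1: at line 8 remove [fmsk,ajv,aeu] add [ogj] -> 10 lines: axb croj hpu kzd emx oppdk apxts admic ogj hvgs
Hunk 2: at line 1 remove [hpu,kzd,emx] add [ryhta,qqv,xlpea] -> 10 lines: axb croj ryhta qqv xlpea oppdk apxts admic ogj hvgs
Hunk 3: at line 3 remove [xlpea,oppdk,apxts] add [cvgu] -> 8 lines: axb croj ryhta qqv cvgu admic ogj hvgs
Hunk 4: at line 2 remove [ryhta,qqv,cvgu] add [mbmb,jplbn] -> 7 lines: axb croj mbmb jplbn admic ogj hvgs

Answer: axb
croj
mbmb
jplbn
admic
ogj
hvgs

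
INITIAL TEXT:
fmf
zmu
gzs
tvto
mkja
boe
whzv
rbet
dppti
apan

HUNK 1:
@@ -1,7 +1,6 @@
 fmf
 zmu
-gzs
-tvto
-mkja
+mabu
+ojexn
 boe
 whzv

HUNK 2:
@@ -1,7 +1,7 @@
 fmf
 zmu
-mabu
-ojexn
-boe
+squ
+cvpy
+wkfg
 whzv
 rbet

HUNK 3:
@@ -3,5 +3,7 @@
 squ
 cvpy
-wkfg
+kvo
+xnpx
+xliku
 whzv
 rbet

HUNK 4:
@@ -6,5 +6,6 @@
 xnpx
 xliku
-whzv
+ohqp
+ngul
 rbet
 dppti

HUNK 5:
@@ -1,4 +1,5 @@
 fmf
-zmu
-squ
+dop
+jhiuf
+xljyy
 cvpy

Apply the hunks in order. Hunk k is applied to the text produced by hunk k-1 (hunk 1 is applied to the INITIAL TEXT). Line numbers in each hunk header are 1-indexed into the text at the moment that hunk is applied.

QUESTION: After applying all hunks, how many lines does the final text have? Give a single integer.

Hunk 1: at line 1 remove [gzs,tvto,mkja] add [mabu,ojexn] -> 9 lines: fmf zmu mabu ojexn boe whzv rbet dppti apan
Hunk 2: at line 1 remove [mabu,ojexn,boe] add [squ,cvpy,wkfg] -> 9 lines: fmf zmu squ cvpy wkfg whzv rbet dppti apan
Hunk 3: at line 3 remove [wkfg] add [kvo,xnpx,xliku] -> 11 lines: fmf zmu squ cvpy kvo xnpx xliku whzv rbet dppti apan
Hunk 4: at line 6 remove [whzv] add [ohqp,ngul] -> 12 lines: fmf zmu squ cvpy kvo xnpx xliku ohqp ngul rbet dppti apan
Hunk 5: at line 1 remove [zmu,squ] add [dop,jhiuf,xljyy] -> 13 lines: fmf dop jhiuf xljyy cvpy kvo xnpx xliku ohqp ngul rbet dppti apan
Final line count: 13

Answer: 13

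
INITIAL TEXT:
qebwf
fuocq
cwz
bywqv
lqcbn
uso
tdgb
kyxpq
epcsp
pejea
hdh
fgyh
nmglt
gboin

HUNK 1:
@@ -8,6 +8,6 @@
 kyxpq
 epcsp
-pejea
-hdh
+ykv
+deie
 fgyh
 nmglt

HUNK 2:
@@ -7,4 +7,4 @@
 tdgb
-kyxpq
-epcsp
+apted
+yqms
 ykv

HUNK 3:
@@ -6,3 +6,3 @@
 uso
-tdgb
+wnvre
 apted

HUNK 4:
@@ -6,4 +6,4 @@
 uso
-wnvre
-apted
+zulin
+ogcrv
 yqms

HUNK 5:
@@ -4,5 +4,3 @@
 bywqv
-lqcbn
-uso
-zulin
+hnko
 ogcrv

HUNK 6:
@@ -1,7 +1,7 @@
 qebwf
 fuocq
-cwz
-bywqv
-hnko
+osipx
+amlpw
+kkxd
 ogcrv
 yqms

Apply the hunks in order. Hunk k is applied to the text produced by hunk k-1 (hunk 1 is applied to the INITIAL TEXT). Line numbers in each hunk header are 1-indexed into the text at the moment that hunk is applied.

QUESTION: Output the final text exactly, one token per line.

Hunk 1: at line 8 remove [pejea,hdh] add [ykv,deie] -> 14 lines: qebwf fuocq cwz bywqv lqcbn uso tdgb kyxpq epcsp ykv deie fgyh nmglt gboin
Hunk 2: at line 7 remove [kyxpq,epcsp] add [apted,yqms] -> 14 lines: qebwf fuocq cwz bywqv lqcbn uso tdgb apted yqms ykv deie fgyh nmglt gboin
Hunk 3: at line 6 remove [tdgb] add [wnvre] -> 14 lines: qebwf fuocq cwz bywqv lqcbn uso wnvre apted yqms ykv deie fgyh nmglt gboin
Hunk 4: at line 6 remove [wnvre,apted] add [zulin,ogcrv] -> 14 lines: qebwf fuocq cwz bywqv lqcbn uso zulin ogcrv yqms ykv deie fgyh nmglt gboin
Hunk 5: at line 4 remove [lqcbn,uso,zulin] add [hnko] -> 12 lines: qebwf fuocq cwz bywqv hnko ogcrv yqms ykv deie fgyh nmglt gboin
Hunk 6: at line 1 remove [cwz,bywqv,hnko] add [osipx,amlpw,kkxd] -> 12 lines: qebwf fuocq osipx amlpw kkxd ogcrv yqms ykv deie fgyh nmglt gboin

Answer: qebwf
fuocq
osipx
amlpw
kkxd
ogcrv
yqms
ykv
deie
fgyh
nmglt
gboin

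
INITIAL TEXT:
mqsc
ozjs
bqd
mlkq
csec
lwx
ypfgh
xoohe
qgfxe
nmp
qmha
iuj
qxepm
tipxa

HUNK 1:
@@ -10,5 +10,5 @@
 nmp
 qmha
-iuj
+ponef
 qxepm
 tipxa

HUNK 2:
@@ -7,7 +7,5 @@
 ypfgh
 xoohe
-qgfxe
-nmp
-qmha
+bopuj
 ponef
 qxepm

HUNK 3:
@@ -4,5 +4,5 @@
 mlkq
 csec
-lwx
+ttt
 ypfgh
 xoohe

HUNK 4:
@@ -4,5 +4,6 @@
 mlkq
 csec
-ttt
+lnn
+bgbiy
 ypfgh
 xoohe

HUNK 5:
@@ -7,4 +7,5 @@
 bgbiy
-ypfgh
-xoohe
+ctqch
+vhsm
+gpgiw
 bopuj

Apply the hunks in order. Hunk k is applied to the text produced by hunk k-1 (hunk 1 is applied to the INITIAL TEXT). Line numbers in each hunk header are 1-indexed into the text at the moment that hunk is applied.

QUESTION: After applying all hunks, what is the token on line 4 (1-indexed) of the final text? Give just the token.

Answer: mlkq

Derivation:
Hunk 1: at line 10 remove [iuj] add [ponef] -> 14 lines: mqsc ozjs bqd mlkq csec lwx ypfgh xoohe qgfxe nmp qmha ponef qxepm tipxa
Hunk 2: at line 7 remove [qgfxe,nmp,qmha] add [bopuj] -> 12 lines: mqsc ozjs bqd mlkq csec lwx ypfgh xoohe bopuj ponef qxepm tipxa
Hunk 3: at line 4 remove [lwx] add [ttt] -> 12 lines: mqsc ozjs bqd mlkq csec ttt ypfgh xoohe bopuj ponef qxepm tipxa
Hunk 4: at line 4 remove [ttt] add [lnn,bgbiy] -> 13 lines: mqsc ozjs bqd mlkq csec lnn bgbiy ypfgh xoohe bopuj ponef qxepm tipxa
Hunk 5: at line 7 remove [ypfgh,xoohe] add [ctqch,vhsm,gpgiw] -> 14 lines: mqsc ozjs bqd mlkq csec lnn bgbiy ctqch vhsm gpgiw bopuj ponef qxepm tipxa
Final line 4: mlkq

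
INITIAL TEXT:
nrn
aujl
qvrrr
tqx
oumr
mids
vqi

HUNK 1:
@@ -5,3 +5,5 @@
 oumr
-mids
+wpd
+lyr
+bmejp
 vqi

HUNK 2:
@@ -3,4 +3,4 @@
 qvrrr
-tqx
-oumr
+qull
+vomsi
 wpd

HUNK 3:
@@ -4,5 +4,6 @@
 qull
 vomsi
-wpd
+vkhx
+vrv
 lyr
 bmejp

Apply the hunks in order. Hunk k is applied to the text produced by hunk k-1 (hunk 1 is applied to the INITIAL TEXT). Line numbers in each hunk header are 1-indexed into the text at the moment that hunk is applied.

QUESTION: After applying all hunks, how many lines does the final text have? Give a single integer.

Answer: 10

Derivation:
Hunk 1: at line 5 remove [mids] add [wpd,lyr,bmejp] -> 9 lines: nrn aujl qvrrr tqx oumr wpd lyr bmejp vqi
Hunk 2: at line 3 remove [tqx,oumr] add [qull,vomsi] -> 9 lines: nrn aujl qvrrr qull vomsi wpd lyr bmejp vqi
Hunk 3: at line 4 remove [wpd] add [vkhx,vrv] -> 10 lines: nrn aujl qvrrr qull vomsi vkhx vrv lyr bmejp vqi
Final line count: 10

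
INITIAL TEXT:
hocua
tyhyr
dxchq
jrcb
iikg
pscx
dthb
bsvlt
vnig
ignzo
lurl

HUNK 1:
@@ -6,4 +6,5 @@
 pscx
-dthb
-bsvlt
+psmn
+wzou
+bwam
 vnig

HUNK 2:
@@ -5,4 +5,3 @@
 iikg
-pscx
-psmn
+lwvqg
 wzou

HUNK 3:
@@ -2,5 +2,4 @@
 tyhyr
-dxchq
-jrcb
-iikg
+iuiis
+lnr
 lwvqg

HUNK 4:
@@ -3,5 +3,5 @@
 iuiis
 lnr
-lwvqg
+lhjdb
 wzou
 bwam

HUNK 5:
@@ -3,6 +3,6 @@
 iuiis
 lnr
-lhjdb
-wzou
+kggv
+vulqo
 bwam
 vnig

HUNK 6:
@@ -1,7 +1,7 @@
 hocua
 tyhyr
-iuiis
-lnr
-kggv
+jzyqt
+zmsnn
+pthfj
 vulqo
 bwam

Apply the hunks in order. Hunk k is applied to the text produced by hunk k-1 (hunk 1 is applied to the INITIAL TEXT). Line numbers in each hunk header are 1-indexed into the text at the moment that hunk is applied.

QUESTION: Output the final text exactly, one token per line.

Hunk 1: at line 6 remove [dthb,bsvlt] add [psmn,wzou,bwam] -> 12 lines: hocua tyhyr dxchq jrcb iikg pscx psmn wzou bwam vnig ignzo lurl
Hunk 2: at line 5 remove [pscx,psmn] add [lwvqg] -> 11 lines: hocua tyhyr dxchq jrcb iikg lwvqg wzou bwam vnig ignzo lurl
Hunk 3: at line 2 remove [dxchq,jrcb,iikg] add [iuiis,lnr] -> 10 lines: hocua tyhyr iuiis lnr lwvqg wzou bwam vnig ignzo lurl
Hunk 4: at line 3 remove [lwvqg] add [lhjdb] -> 10 lines: hocua tyhyr iuiis lnr lhjdb wzou bwam vnig ignzo lurl
Hunk 5: at line 3 remove [lhjdb,wzou] add [kggv,vulqo] -> 10 lines: hocua tyhyr iuiis lnr kggv vulqo bwam vnig ignzo lurl
Hunk 6: at line 1 remove [iuiis,lnr,kggv] add [jzyqt,zmsnn,pthfj] -> 10 lines: hocua tyhyr jzyqt zmsnn pthfj vulqo bwam vnig ignzo lurl

Answer: hocua
tyhyr
jzyqt
zmsnn
pthfj
vulqo
bwam
vnig
ignzo
lurl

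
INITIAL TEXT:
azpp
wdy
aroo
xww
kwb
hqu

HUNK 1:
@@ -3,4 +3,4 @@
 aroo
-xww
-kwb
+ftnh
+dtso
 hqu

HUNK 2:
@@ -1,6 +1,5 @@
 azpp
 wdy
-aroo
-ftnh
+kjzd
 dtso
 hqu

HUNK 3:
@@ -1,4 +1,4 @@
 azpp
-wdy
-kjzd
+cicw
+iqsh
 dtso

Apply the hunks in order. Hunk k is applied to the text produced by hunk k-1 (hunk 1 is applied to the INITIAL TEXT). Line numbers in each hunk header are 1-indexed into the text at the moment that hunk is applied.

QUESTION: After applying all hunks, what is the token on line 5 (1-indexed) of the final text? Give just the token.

Hunk 1: at line 3 remove [xww,kwb] add [ftnh,dtso] -> 6 lines: azpp wdy aroo ftnh dtso hqu
Hunk 2: at line 1 remove [aroo,ftnh] add [kjzd] -> 5 lines: azpp wdy kjzd dtso hqu
Hunk 3: at line 1 remove [wdy,kjzd] add [cicw,iqsh] -> 5 lines: azpp cicw iqsh dtso hqu
Final line 5: hqu

Answer: hqu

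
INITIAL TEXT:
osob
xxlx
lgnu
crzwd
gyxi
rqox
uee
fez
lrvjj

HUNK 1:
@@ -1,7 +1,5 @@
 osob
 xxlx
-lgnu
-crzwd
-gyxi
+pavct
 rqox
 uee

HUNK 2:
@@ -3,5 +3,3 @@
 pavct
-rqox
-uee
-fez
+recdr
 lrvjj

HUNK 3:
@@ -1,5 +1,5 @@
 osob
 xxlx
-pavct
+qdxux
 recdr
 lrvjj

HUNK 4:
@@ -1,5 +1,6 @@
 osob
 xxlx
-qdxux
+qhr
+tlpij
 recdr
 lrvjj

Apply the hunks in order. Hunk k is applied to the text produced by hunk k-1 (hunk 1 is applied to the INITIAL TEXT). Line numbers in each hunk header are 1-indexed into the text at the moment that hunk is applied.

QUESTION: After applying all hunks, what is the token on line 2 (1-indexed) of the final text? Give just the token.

Hunk 1: at line 1 remove [lgnu,crzwd,gyxi] add [pavct] -> 7 lines: osob xxlx pavct rqox uee fez lrvjj
Hunk 2: at line 3 remove [rqox,uee,fez] add [recdr] -> 5 lines: osob xxlx pavct recdr lrvjj
Hunk 3: at line 1 remove [pavct] add [qdxux] -> 5 lines: osob xxlx qdxux recdr lrvjj
Hunk 4: at line 1 remove [qdxux] add [qhr,tlpij] -> 6 lines: osob xxlx qhr tlpij recdr lrvjj
Final line 2: xxlx

Answer: xxlx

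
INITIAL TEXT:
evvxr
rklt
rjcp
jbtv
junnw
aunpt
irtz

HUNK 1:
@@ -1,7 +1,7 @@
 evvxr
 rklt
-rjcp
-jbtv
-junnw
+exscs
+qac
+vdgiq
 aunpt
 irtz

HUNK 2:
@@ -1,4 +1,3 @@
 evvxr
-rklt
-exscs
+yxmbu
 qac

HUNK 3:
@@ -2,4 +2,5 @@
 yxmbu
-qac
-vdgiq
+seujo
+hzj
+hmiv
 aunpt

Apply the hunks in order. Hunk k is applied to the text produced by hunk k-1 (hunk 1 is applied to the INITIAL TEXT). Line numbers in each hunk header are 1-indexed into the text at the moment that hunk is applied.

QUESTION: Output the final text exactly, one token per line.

Answer: evvxr
yxmbu
seujo
hzj
hmiv
aunpt
irtz

Derivation:
Hunk 1: at line 1 remove [rjcp,jbtv,junnw] add [exscs,qac,vdgiq] -> 7 lines: evvxr rklt exscs qac vdgiq aunpt irtz
Hunk 2: at line 1 remove [rklt,exscs] add [yxmbu] -> 6 lines: evvxr yxmbu qac vdgiq aunpt irtz
Hunk 3: at line 2 remove [qac,vdgiq] add [seujo,hzj,hmiv] -> 7 lines: evvxr yxmbu seujo hzj hmiv aunpt irtz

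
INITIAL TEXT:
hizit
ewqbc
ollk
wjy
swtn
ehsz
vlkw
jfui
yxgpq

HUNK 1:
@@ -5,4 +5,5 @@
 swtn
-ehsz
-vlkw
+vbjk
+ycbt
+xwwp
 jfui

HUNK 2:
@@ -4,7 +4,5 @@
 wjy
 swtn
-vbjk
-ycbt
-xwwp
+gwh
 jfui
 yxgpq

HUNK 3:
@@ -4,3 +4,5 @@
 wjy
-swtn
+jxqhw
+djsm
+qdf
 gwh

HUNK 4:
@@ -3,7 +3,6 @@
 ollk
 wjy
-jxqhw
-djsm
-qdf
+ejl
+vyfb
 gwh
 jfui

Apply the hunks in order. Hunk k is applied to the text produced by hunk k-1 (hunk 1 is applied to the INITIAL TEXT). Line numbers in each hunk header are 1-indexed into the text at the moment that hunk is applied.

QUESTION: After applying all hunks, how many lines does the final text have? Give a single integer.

Hunk 1: at line 5 remove [ehsz,vlkw] add [vbjk,ycbt,xwwp] -> 10 lines: hizit ewqbc ollk wjy swtn vbjk ycbt xwwp jfui yxgpq
Hunk 2: at line 4 remove [vbjk,ycbt,xwwp] add [gwh] -> 8 lines: hizit ewqbc ollk wjy swtn gwh jfui yxgpq
Hunk 3: at line 4 remove [swtn] add [jxqhw,djsm,qdf] -> 10 lines: hizit ewqbc ollk wjy jxqhw djsm qdf gwh jfui yxgpq
Hunk 4: at line 3 remove [jxqhw,djsm,qdf] add [ejl,vyfb] -> 9 lines: hizit ewqbc ollk wjy ejl vyfb gwh jfui yxgpq
Final line count: 9

Answer: 9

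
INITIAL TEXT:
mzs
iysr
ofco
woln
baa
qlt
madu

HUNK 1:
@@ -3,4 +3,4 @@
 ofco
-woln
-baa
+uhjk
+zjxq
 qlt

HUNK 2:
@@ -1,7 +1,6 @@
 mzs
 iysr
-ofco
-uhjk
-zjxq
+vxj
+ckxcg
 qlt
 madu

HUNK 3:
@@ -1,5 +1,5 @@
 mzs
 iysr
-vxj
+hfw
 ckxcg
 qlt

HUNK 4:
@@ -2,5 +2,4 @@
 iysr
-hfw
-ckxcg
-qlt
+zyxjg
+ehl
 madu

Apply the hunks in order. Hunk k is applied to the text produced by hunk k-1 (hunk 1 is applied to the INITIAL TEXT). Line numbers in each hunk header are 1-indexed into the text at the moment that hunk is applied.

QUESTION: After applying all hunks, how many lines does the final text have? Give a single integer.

Hunk 1: at line 3 remove [woln,baa] add [uhjk,zjxq] -> 7 lines: mzs iysr ofco uhjk zjxq qlt madu
Hunk 2: at line 1 remove [ofco,uhjk,zjxq] add [vxj,ckxcg] -> 6 lines: mzs iysr vxj ckxcg qlt madu
Hunk 3: at line 1 remove [vxj] add [hfw] -> 6 lines: mzs iysr hfw ckxcg qlt madu
Hunk 4: at line 2 remove [hfw,ckxcg,qlt] add [zyxjg,ehl] -> 5 lines: mzs iysr zyxjg ehl madu
Final line count: 5

Answer: 5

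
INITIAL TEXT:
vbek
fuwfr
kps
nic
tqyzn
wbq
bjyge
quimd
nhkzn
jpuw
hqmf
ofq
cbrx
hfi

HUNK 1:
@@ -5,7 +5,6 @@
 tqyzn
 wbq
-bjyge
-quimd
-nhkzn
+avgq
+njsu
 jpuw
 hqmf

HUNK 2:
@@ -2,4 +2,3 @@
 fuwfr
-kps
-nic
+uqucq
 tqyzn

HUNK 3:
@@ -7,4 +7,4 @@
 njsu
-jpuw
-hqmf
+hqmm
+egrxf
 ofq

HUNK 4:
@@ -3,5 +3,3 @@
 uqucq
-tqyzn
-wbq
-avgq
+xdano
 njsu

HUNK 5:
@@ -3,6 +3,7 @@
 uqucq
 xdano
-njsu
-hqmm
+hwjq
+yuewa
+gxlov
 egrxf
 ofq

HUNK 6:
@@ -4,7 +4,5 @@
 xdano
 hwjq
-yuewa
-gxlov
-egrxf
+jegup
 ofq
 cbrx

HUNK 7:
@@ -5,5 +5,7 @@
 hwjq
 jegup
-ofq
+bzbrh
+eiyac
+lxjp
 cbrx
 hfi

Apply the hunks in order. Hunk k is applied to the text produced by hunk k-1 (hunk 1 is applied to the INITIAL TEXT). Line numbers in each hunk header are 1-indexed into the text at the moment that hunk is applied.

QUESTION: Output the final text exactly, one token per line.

Answer: vbek
fuwfr
uqucq
xdano
hwjq
jegup
bzbrh
eiyac
lxjp
cbrx
hfi

Derivation:
Hunk 1: at line 5 remove [bjyge,quimd,nhkzn] add [avgq,njsu] -> 13 lines: vbek fuwfr kps nic tqyzn wbq avgq njsu jpuw hqmf ofq cbrx hfi
Hunk 2: at line 2 remove [kps,nic] add [uqucq] -> 12 lines: vbek fuwfr uqucq tqyzn wbq avgq njsu jpuw hqmf ofq cbrx hfi
Hunk 3: at line 7 remove [jpuw,hqmf] add [hqmm,egrxf] -> 12 lines: vbek fuwfr uqucq tqyzn wbq avgq njsu hqmm egrxf ofq cbrx hfi
Hunk 4: at line 3 remove [tqyzn,wbq,avgq] add [xdano] -> 10 lines: vbek fuwfr uqucq xdano njsu hqmm egrxf ofq cbrx hfi
Hunk 5: at line 3 remove [njsu,hqmm] add [hwjq,yuewa,gxlov] -> 11 lines: vbek fuwfr uqucq xdano hwjq yuewa gxlov egrxf ofq cbrx hfi
Hunk 6: at line 4 remove [yuewa,gxlov,egrxf] add [jegup] -> 9 lines: vbek fuwfr uqucq xdano hwjq jegup ofq cbrx hfi
Hunk 7: at line 5 remove [ofq] add [bzbrh,eiyac,lxjp] -> 11 lines: vbek fuwfr uqucq xdano hwjq jegup bzbrh eiyac lxjp cbrx hfi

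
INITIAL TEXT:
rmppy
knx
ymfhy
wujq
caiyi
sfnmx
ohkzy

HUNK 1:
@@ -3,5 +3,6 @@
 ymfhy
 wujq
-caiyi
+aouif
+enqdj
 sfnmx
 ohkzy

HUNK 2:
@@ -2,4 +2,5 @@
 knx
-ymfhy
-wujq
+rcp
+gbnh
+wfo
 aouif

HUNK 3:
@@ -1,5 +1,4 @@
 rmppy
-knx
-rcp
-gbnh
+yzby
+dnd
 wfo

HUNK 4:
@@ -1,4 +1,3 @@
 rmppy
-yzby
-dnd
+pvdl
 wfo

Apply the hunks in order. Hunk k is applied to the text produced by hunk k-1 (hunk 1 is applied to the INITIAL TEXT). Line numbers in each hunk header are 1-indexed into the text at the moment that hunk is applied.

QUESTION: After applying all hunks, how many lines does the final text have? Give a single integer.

Answer: 7

Derivation:
Hunk 1: at line 3 remove [caiyi] add [aouif,enqdj] -> 8 lines: rmppy knx ymfhy wujq aouif enqdj sfnmx ohkzy
Hunk 2: at line 2 remove [ymfhy,wujq] add [rcp,gbnh,wfo] -> 9 lines: rmppy knx rcp gbnh wfo aouif enqdj sfnmx ohkzy
Hunk 3: at line 1 remove [knx,rcp,gbnh] add [yzby,dnd] -> 8 lines: rmppy yzby dnd wfo aouif enqdj sfnmx ohkzy
Hunk 4: at line 1 remove [yzby,dnd] add [pvdl] -> 7 lines: rmppy pvdl wfo aouif enqdj sfnmx ohkzy
Final line count: 7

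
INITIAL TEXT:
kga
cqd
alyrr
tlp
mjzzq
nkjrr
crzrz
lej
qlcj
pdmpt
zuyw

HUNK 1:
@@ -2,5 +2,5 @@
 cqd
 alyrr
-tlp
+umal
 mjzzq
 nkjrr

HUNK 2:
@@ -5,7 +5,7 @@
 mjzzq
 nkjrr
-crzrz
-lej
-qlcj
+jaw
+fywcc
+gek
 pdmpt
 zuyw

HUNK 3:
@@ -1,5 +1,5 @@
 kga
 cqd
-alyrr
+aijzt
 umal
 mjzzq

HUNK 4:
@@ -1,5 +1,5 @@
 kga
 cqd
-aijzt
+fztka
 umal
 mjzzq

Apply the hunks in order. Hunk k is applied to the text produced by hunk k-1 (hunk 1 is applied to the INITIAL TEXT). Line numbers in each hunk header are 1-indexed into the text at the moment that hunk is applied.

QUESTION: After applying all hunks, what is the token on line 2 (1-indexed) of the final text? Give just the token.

Hunk 1: at line 2 remove [tlp] add [umal] -> 11 lines: kga cqd alyrr umal mjzzq nkjrr crzrz lej qlcj pdmpt zuyw
Hunk 2: at line 5 remove [crzrz,lej,qlcj] add [jaw,fywcc,gek] -> 11 lines: kga cqd alyrr umal mjzzq nkjrr jaw fywcc gek pdmpt zuyw
Hunk 3: at line 1 remove [alyrr] add [aijzt] -> 11 lines: kga cqd aijzt umal mjzzq nkjrr jaw fywcc gek pdmpt zuyw
Hunk 4: at line 1 remove [aijzt] add [fztka] -> 11 lines: kga cqd fztka umal mjzzq nkjrr jaw fywcc gek pdmpt zuyw
Final line 2: cqd

Answer: cqd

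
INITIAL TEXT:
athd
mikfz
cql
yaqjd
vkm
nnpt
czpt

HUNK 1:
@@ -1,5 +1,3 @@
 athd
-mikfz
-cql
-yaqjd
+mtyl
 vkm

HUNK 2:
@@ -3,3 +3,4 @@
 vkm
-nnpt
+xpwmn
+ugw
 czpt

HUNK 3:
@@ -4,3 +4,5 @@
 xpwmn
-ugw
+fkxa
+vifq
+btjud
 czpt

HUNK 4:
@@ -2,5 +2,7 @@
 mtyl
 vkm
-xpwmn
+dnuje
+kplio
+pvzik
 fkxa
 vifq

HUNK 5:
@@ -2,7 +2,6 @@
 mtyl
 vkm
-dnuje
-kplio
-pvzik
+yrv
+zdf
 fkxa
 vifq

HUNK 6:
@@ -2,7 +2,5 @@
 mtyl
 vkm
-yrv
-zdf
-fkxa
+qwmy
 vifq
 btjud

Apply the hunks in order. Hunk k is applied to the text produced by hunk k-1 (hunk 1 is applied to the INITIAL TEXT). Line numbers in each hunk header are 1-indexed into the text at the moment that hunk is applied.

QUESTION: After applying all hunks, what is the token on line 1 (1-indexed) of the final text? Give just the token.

Answer: athd

Derivation:
Hunk 1: at line 1 remove [mikfz,cql,yaqjd] add [mtyl] -> 5 lines: athd mtyl vkm nnpt czpt
Hunk 2: at line 3 remove [nnpt] add [xpwmn,ugw] -> 6 lines: athd mtyl vkm xpwmn ugw czpt
Hunk 3: at line 4 remove [ugw] add [fkxa,vifq,btjud] -> 8 lines: athd mtyl vkm xpwmn fkxa vifq btjud czpt
Hunk 4: at line 2 remove [xpwmn] add [dnuje,kplio,pvzik] -> 10 lines: athd mtyl vkm dnuje kplio pvzik fkxa vifq btjud czpt
Hunk 5: at line 2 remove [dnuje,kplio,pvzik] add [yrv,zdf] -> 9 lines: athd mtyl vkm yrv zdf fkxa vifq btjud czpt
Hunk 6: at line 2 remove [yrv,zdf,fkxa] add [qwmy] -> 7 lines: athd mtyl vkm qwmy vifq btjud czpt
Final line 1: athd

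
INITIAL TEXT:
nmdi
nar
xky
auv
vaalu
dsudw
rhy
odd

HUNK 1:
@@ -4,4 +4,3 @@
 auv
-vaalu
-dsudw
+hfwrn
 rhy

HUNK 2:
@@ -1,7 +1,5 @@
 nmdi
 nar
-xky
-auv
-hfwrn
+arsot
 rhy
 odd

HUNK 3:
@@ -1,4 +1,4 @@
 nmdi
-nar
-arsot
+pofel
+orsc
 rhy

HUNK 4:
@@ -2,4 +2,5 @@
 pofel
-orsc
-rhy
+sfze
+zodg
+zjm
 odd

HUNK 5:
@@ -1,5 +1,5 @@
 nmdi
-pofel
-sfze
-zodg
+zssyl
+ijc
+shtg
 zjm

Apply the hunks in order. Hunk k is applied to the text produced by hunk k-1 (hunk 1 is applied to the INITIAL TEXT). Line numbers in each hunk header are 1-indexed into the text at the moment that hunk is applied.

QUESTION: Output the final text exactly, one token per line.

Answer: nmdi
zssyl
ijc
shtg
zjm
odd

Derivation:
Hunk 1: at line 4 remove [vaalu,dsudw] add [hfwrn] -> 7 lines: nmdi nar xky auv hfwrn rhy odd
Hunk 2: at line 1 remove [xky,auv,hfwrn] add [arsot] -> 5 lines: nmdi nar arsot rhy odd
Hunk 3: at line 1 remove [nar,arsot] add [pofel,orsc] -> 5 lines: nmdi pofel orsc rhy odd
Hunk 4: at line 2 remove [orsc,rhy] add [sfze,zodg,zjm] -> 6 lines: nmdi pofel sfze zodg zjm odd
Hunk 5: at line 1 remove [pofel,sfze,zodg] add [zssyl,ijc,shtg] -> 6 lines: nmdi zssyl ijc shtg zjm odd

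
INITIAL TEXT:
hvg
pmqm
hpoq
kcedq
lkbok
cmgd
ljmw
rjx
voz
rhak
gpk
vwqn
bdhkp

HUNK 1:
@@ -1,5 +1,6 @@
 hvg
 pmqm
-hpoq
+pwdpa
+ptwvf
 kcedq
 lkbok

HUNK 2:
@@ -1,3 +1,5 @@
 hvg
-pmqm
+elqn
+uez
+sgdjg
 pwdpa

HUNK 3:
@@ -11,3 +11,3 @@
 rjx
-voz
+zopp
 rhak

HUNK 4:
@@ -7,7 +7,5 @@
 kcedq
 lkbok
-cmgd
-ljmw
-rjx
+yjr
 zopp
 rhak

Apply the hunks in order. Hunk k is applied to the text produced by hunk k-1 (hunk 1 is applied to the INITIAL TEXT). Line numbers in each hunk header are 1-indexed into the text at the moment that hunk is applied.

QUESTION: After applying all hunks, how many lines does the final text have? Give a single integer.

Hunk 1: at line 1 remove [hpoq] add [pwdpa,ptwvf] -> 14 lines: hvg pmqm pwdpa ptwvf kcedq lkbok cmgd ljmw rjx voz rhak gpk vwqn bdhkp
Hunk 2: at line 1 remove [pmqm] add [elqn,uez,sgdjg] -> 16 lines: hvg elqn uez sgdjg pwdpa ptwvf kcedq lkbok cmgd ljmw rjx voz rhak gpk vwqn bdhkp
Hunk 3: at line 11 remove [voz] add [zopp] -> 16 lines: hvg elqn uez sgdjg pwdpa ptwvf kcedq lkbok cmgd ljmw rjx zopp rhak gpk vwqn bdhkp
Hunk 4: at line 7 remove [cmgd,ljmw,rjx] add [yjr] -> 14 lines: hvg elqn uez sgdjg pwdpa ptwvf kcedq lkbok yjr zopp rhak gpk vwqn bdhkp
Final line count: 14

Answer: 14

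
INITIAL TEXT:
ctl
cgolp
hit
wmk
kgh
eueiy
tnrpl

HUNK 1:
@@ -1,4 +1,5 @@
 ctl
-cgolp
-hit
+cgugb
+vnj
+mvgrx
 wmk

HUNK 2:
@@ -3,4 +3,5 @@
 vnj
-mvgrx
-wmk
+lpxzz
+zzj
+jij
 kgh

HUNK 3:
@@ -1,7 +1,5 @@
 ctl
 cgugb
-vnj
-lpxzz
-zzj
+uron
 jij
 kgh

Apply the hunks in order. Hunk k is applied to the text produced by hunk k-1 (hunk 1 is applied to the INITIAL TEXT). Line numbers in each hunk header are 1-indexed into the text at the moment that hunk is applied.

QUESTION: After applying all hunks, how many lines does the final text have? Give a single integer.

Answer: 7

Derivation:
Hunk 1: at line 1 remove [cgolp,hit] add [cgugb,vnj,mvgrx] -> 8 lines: ctl cgugb vnj mvgrx wmk kgh eueiy tnrpl
Hunk 2: at line 3 remove [mvgrx,wmk] add [lpxzz,zzj,jij] -> 9 lines: ctl cgugb vnj lpxzz zzj jij kgh eueiy tnrpl
Hunk 3: at line 1 remove [vnj,lpxzz,zzj] add [uron] -> 7 lines: ctl cgugb uron jij kgh eueiy tnrpl
Final line count: 7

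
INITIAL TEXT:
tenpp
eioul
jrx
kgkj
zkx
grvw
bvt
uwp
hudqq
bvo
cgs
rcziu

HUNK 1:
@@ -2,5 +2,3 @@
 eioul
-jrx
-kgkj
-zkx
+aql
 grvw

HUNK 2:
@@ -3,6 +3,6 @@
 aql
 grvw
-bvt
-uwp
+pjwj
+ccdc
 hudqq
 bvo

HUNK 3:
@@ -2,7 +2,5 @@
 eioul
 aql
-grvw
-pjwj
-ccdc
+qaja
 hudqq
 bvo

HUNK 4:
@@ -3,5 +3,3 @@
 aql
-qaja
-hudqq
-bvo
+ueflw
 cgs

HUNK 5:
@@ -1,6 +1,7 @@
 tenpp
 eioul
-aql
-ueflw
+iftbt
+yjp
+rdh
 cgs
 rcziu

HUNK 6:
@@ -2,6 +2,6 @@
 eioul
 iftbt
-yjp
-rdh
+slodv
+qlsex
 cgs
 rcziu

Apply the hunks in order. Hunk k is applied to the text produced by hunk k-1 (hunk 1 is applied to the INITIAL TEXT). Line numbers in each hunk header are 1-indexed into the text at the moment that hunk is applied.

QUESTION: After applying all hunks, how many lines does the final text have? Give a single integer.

Answer: 7

Derivation:
Hunk 1: at line 2 remove [jrx,kgkj,zkx] add [aql] -> 10 lines: tenpp eioul aql grvw bvt uwp hudqq bvo cgs rcziu
Hunk 2: at line 3 remove [bvt,uwp] add [pjwj,ccdc] -> 10 lines: tenpp eioul aql grvw pjwj ccdc hudqq bvo cgs rcziu
Hunk 3: at line 2 remove [grvw,pjwj,ccdc] add [qaja] -> 8 lines: tenpp eioul aql qaja hudqq bvo cgs rcziu
Hunk 4: at line 3 remove [qaja,hudqq,bvo] add [ueflw] -> 6 lines: tenpp eioul aql ueflw cgs rcziu
Hunk 5: at line 1 remove [aql,ueflw] add [iftbt,yjp,rdh] -> 7 lines: tenpp eioul iftbt yjp rdh cgs rcziu
Hunk 6: at line 2 remove [yjp,rdh] add [slodv,qlsex] -> 7 lines: tenpp eioul iftbt slodv qlsex cgs rcziu
Final line count: 7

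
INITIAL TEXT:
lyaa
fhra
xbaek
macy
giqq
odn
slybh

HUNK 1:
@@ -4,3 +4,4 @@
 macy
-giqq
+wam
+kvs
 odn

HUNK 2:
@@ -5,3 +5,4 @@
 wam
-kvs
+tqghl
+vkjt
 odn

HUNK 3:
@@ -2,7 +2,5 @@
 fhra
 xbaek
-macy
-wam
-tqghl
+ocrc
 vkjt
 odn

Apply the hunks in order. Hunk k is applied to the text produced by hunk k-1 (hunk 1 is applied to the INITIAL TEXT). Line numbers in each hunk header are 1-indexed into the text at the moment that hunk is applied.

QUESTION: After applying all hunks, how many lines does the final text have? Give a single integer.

Hunk 1: at line 4 remove [giqq] add [wam,kvs] -> 8 lines: lyaa fhra xbaek macy wam kvs odn slybh
Hunk 2: at line 5 remove [kvs] add [tqghl,vkjt] -> 9 lines: lyaa fhra xbaek macy wam tqghl vkjt odn slybh
Hunk 3: at line 2 remove [macy,wam,tqghl] add [ocrc] -> 7 lines: lyaa fhra xbaek ocrc vkjt odn slybh
Final line count: 7

Answer: 7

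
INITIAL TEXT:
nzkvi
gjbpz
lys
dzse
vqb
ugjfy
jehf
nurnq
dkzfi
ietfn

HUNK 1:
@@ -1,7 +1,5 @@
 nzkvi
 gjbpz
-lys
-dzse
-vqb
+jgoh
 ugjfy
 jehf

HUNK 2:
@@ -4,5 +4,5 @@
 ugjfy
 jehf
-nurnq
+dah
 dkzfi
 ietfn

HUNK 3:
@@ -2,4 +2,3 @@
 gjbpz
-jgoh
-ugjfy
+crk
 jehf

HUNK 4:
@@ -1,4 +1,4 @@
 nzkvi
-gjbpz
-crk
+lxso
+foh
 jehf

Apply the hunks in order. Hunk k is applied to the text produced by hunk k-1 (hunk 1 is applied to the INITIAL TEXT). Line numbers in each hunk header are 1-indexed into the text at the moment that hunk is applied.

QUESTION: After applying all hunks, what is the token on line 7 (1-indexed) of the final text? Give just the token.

Hunk 1: at line 1 remove [lys,dzse,vqb] add [jgoh] -> 8 lines: nzkvi gjbpz jgoh ugjfy jehf nurnq dkzfi ietfn
Hunk 2: at line 4 remove [nurnq] add [dah] -> 8 lines: nzkvi gjbpz jgoh ugjfy jehf dah dkzfi ietfn
Hunk 3: at line 2 remove [jgoh,ugjfy] add [crk] -> 7 lines: nzkvi gjbpz crk jehf dah dkzfi ietfn
Hunk 4: at line 1 remove [gjbpz,crk] add [lxso,foh] -> 7 lines: nzkvi lxso foh jehf dah dkzfi ietfn
Final line 7: ietfn

Answer: ietfn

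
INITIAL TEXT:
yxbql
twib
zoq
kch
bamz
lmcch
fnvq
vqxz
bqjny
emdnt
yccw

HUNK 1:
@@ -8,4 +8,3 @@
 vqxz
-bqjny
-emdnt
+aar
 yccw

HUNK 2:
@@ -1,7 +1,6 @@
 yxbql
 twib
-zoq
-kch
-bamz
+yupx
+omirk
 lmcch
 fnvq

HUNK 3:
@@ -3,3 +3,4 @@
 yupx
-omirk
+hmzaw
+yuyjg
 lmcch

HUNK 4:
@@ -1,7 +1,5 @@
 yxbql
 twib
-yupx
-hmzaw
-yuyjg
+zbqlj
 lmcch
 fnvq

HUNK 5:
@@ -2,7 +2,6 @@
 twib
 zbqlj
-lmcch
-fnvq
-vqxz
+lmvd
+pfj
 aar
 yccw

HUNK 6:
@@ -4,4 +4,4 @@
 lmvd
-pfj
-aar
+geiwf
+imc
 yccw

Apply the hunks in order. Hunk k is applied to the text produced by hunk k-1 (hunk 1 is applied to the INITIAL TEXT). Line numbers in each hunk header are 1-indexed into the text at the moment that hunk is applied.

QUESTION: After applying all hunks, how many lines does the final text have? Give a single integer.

Hunk 1: at line 8 remove [bqjny,emdnt] add [aar] -> 10 lines: yxbql twib zoq kch bamz lmcch fnvq vqxz aar yccw
Hunk 2: at line 1 remove [zoq,kch,bamz] add [yupx,omirk] -> 9 lines: yxbql twib yupx omirk lmcch fnvq vqxz aar yccw
Hunk 3: at line 3 remove [omirk] add [hmzaw,yuyjg] -> 10 lines: yxbql twib yupx hmzaw yuyjg lmcch fnvq vqxz aar yccw
Hunk 4: at line 1 remove [yupx,hmzaw,yuyjg] add [zbqlj] -> 8 lines: yxbql twib zbqlj lmcch fnvq vqxz aar yccw
Hunk 5: at line 2 remove [lmcch,fnvq,vqxz] add [lmvd,pfj] -> 7 lines: yxbql twib zbqlj lmvd pfj aar yccw
Hunk 6: at line 4 remove [pfj,aar] add [geiwf,imc] -> 7 lines: yxbql twib zbqlj lmvd geiwf imc yccw
Final line count: 7

Answer: 7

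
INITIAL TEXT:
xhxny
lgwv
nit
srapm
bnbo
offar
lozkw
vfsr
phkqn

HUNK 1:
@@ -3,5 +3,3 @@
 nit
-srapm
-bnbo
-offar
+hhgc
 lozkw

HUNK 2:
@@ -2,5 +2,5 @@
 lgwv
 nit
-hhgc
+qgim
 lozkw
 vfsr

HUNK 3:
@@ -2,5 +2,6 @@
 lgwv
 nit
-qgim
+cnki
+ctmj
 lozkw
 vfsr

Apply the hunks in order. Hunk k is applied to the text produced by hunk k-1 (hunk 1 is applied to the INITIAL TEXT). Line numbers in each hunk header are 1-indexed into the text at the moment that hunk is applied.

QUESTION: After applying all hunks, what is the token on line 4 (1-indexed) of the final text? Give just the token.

Answer: cnki

Derivation:
Hunk 1: at line 3 remove [srapm,bnbo,offar] add [hhgc] -> 7 lines: xhxny lgwv nit hhgc lozkw vfsr phkqn
Hunk 2: at line 2 remove [hhgc] add [qgim] -> 7 lines: xhxny lgwv nit qgim lozkw vfsr phkqn
Hunk 3: at line 2 remove [qgim] add [cnki,ctmj] -> 8 lines: xhxny lgwv nit cnki ctmj lozkw vfsr phkqn
Final line 4: cnki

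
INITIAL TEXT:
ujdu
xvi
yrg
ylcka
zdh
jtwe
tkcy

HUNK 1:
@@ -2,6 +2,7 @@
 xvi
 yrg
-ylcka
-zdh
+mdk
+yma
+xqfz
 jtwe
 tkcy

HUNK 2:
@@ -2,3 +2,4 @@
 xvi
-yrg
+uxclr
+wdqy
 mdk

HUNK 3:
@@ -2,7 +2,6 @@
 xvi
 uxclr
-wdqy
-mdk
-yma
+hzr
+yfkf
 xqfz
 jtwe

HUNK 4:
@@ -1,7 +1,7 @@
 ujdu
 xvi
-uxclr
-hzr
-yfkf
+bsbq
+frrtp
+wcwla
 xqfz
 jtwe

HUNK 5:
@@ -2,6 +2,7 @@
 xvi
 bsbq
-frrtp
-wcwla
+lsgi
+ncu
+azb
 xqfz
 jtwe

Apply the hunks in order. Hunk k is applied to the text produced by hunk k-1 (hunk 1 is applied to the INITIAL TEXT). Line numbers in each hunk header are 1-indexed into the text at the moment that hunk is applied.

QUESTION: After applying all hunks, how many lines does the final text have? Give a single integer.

Hunk 1: at line 2 remove [ylcka,zdh] add [mdk,yma,xqfz] -> 8 lines: ujdu xvi yrg mdk yma xqfz jtwe tkcy
Hunk 2: at line 2 remove [yrg] add [uxclr,wdqy] -> 9 lines: ujdu xvi uxclr wdqy mdk yma xqfz jtwe tkcy
Hunk 3: at line 2 remove [wdqy,mdk,yma] add [hzr,yfkf] -> 8 lines: ujdu xvi uxclr hzr yfkf xqfz jtwe tkcy
Hunk 4: at line 1 remove [uxclr,hzr,yfkf] add [bsbq,frrtp,wcwla] -> 8 lines: ujdu xvi bsbq frrtp wcwla xqfz jtwe tkcy
Hunk 5: at line 2 remove [frrtp,wcwla] add [lsgi,ncu,azb] -> 9 lines: ujdu xvi bsbq lsgi ncu azb xqfz jtwe tkcy
Final line count: 9

Answer: 9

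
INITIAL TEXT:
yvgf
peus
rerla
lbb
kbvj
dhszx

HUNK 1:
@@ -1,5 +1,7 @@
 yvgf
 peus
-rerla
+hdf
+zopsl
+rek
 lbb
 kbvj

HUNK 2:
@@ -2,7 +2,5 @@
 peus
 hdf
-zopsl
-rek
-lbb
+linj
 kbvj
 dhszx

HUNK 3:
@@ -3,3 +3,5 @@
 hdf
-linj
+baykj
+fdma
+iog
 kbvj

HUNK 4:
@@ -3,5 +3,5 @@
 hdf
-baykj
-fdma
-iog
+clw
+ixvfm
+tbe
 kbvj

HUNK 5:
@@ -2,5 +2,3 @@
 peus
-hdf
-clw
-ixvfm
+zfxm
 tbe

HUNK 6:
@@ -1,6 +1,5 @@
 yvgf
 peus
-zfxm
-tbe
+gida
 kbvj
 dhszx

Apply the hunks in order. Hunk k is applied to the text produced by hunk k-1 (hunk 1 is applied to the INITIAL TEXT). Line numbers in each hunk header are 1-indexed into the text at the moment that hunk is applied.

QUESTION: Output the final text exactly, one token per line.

Hunk 1: at line 1 remove [rerla] add [hdf,zopsl,rek] -> 8 lines: yvgf peus hdf zopsl rek lbb kbvj dhszx
Hunk 2: at line 2 remove [zopsl,rek,lbb] add [linj] -> 6 lines: yvgf peus hdf linj kbvj dhszx
Hunk 3: at line 3 remove [linj] add [baykj,fdma,iog] -> 8 lines: yvgf peus hdf baykj fdma iog kbvj dhszx
Hunk 4: at line 3 remove [baykj,fdma,iog] add [clw,ixvfm,tbe] -> 8 lines: yvgf peus hdf clw ixvfm tbe kbvj dhszx
Hunk 5: at line 2 remove [hdf,clw,ixvfm] add [zfxm] -> 6 lines: yvgf peus zfxm tbe kbvj dhszx
Hunk 6: at line 1 remove [zfxm,tbe] add [gida] -> 5 lines: yvgf peus gida kbvj dhszx

Answer: yvgf
peus
gida
kbvj
dhszx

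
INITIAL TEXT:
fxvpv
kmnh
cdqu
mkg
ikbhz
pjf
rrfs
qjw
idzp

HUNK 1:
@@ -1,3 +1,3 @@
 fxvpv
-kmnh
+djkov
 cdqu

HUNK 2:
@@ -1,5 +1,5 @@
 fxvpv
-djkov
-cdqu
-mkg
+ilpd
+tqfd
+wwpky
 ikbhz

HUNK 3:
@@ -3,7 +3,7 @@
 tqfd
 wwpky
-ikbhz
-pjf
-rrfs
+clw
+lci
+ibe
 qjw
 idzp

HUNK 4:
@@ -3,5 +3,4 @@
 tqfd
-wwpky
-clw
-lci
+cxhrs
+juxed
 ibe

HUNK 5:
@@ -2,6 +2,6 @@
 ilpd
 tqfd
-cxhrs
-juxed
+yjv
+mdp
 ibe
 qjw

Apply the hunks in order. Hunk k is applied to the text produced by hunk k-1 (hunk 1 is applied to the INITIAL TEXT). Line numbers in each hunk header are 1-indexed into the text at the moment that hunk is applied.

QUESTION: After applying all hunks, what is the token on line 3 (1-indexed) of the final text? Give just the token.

Answer: tqfd

Derivation:
Hunk 1: at line 1 remove [kmnh] add [djkov] -> 9 lines: fxvpv djkov cdqu mkg ikbhz pjf rrfs qjw idzp
Hunk 2: at line 1 remove [djkov,cdqu,mkg] add [ilpd,tqfd,wwpky] -> 9 lines: fxvpv ilpd tqfd wwpky ikbhz pjf rrfs qjw idzp
Hunk 3: at line 3 remove [ikbhz,pjf,rrfs] add [clw,lci,ibe] -> 9 lines: fxvpv ilpd tqfd wwpky clw lci ibe qjw idzp
Hunk 4: at line 3 remove [wwpky,clw,lci] add [cxhrs,juxed] -> 8 lines: fxvpv ilpd tqfd cxhrs juxed ibe qjw idzp
Hunk 5: at line 2 remove [cxhrs,juxed] add [yjv,mdp] -> 8 lines: fxvpv ilpd tqfd yjv mdp ibe qjw idzp
Final line 3: tqfd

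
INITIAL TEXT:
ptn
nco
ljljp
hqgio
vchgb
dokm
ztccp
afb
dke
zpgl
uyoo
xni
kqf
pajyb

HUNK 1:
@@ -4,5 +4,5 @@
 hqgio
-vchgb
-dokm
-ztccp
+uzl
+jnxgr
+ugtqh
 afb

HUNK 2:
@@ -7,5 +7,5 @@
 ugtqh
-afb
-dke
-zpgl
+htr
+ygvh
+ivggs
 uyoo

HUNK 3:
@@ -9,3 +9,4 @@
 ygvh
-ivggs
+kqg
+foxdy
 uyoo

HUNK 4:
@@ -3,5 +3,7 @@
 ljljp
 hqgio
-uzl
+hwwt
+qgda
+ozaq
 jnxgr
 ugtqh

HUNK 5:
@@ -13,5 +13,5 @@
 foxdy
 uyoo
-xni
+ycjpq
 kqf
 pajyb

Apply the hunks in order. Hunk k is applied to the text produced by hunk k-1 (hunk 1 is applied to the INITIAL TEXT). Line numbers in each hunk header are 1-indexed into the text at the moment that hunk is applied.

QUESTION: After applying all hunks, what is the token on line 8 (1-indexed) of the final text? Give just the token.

Answer: jnxgr

Derivation:
Hunk 1: at line 4 remove [vchgb,dokm,ztccp] add [uzl,jnxgr,ugtqh] -> 14 lines: ptn nco ljljp hqgio uzl jnxgr ugtqh afb dke zpgl uyoo xni kqf pajyb
Hunk 2: at line 7 remove [afb,dke,zpgl] add [htr,ygvh,ivggs] -> 14 lines: ptn nco ljljp hqgio uzl jnxgr ugtqh htr ygvh ivggs uyoo xni kqf pajyb
Hunk 3: at line 9 remove [ivggs] add [kqg,foxdy] -> 15 lines: ptn nco ljljp hqgio uzl jnxgr ugtqh htr ygvh kqg foxdy uyoo xni kqf pajyb
Hunk 4: at line 3 remove [uzl] add [hwwt,qgda,ozaq] -> 17 lines: ptn nco ljljp hqgio hwwt qgda ozaq jnxgr ugtqh htr ygvh kqg foxdy uyoo xni kqf pajyb
Hunk 5: at line 13 remove [xni] add [ycjpq] -> 17 lines: ptn nco ljljp hqgio hwwt qgda ozaq jnxgr ugtqh htr ygvh kqg foxdy uyoo ycjpq kqf pajyb
Final line 8: jnxgr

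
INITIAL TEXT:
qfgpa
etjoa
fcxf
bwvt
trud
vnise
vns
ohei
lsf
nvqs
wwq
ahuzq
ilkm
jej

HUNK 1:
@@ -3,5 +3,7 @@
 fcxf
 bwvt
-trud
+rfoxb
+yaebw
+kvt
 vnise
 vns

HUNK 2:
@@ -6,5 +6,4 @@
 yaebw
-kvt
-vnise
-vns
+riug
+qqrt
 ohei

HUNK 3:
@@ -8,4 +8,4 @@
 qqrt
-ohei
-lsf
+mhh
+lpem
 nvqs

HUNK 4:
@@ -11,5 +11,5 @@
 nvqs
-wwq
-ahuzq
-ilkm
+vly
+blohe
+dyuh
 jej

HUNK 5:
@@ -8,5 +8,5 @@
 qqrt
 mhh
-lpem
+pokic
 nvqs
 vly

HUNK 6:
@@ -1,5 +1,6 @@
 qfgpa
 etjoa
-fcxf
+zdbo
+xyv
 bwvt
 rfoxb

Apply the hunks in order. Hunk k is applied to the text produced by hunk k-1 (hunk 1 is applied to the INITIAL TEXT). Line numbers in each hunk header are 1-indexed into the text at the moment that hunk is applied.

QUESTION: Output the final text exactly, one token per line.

Hunk 1: at line 3 remove [trud] add [rfoxb,yaebw,kvt] -> 16 lines: qfgpa etjoa fcxf bwvt rfoxb yaebw kvt vnise vns ohei lsf nvqs wwq ahuzq ilkm jej
Hunk 2: at line 6 remove [kvt,vnise,vns] add [riug,qqrt] -> 15 lines: qfgpa etjoa fcxf bwvt rfoxb yaebw riug qqrt ohei lsf nvqs wwq ahuzq ilkm jej
Hunk 3: at line 8 remove [ohei,lsf] add [mhh,lpem] -> 15 lines: qfgpa etjoa fcxf bwvt rfoxb yaebw riug qqrt mhh lpem nvqs wwq ahuzq ilkm jej
Hunk 4: at line 11 remove [wwq,ahuzq,ilkm] add [vly,blohe,dyuh] -> 15 lines: qfgpa etjoa fcxf bwvt rfoxb yaebw riug qqrt mhh lpem nvqs vly blohe dyuh jej
Hunk 5: at line 8 remove [lpem] add [pokic] -> 15 lines: qfgpa etjoa fcxf bwvt rfoxb yaebw riug qqrt mhh pokic nvqs vly blohe dyuh jej
Hunk 6: at line 1 remove [fcxf] add [zdbo,xyv] -> 16 lines: qfgpa etjoa zdbo xyv bwvt rfoxb yaebw riug qqrt mhh pokic nvqs vly blohe dyuh jej

Answer: qfgpa
etjoa
zdbo
xyv
bwvt
rfoxb
yaebw
riug
qqrt
mhh
pokic
nvqs
vly
blohe
dyuh
jej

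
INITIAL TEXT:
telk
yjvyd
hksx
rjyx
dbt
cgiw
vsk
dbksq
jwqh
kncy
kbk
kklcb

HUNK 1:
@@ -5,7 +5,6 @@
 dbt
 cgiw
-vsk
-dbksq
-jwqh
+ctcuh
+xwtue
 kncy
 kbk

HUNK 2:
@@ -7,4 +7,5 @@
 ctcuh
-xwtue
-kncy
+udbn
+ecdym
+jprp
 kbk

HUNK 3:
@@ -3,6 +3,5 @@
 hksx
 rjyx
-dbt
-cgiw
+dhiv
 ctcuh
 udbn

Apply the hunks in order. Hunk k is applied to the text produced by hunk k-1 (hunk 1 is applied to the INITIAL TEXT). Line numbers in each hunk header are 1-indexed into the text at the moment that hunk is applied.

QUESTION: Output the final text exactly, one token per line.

Hunk 1: at line 5 remove [vsk,dbksq,jwqh] add [ctcuh,xwtue] -> 11 lines: telk yjvyd hksx rjyx dbt cgiw ctcuh xwtue kncy kbk kklcb
Hunk 2: at line 7 remove [xwtue,kncy] add [udbn,ecdym,jprp] -> 12 lines: telk yjvyd hksx rjyx dbt cgiw ctcuh udbn ecdym jprp kbk kklcb
Hunk 3: at line 3 remove [dbt,cgiw] add [dhiv] -> 11 lines: telk yjvyd hksx rjyx dhiv ctcuh udbn ecdym jprp kbk kklcb

Answer: telk
yjvyd
hksx
rjyx
dhiv
ctcuh
udbn
ecdym
jprp
kbk
kklcb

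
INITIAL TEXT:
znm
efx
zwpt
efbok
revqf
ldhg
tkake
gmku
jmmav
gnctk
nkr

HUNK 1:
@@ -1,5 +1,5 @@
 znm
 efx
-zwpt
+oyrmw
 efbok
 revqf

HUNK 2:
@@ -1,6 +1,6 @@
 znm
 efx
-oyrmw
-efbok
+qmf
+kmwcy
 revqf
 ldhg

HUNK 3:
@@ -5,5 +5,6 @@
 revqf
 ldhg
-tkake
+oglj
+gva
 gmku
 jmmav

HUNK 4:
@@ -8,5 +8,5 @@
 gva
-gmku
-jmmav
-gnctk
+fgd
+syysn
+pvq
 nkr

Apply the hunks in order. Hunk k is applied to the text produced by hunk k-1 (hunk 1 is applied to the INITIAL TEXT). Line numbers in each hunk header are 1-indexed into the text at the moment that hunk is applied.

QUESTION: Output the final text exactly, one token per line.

Hunk 1: at line 1 remove [zwpt] add [oyrmw] -> 11 lines: znm efx oyrmw efbok revqf ldhg tkake gmku jmmav gnctk nkr
Hunk 2: at line 1 remove [oyrmw,efbok] add [qmf,kmwcy] -> 11 lines: znm efx qmf kmwcy revqf ldhg tkake gmku jmmav gnctk nkr
Hunk 3: at line 5 remove [tkake] add [oglj,gva] -> 12 lines: znm efx qmf kmwcy revqf ldhg oglj gva gmku jmmav gnctk nkr
Hunk 4: at line 8 remove [gmku,jmmav,gnctk] add [fgd,syysn,pvq] -> 12 lines: znm efx qmf kmwcy revqf ldhg oglj gva fgd syysn pvq nkr

Answer: znm
efx
qmf
kmwcy
revqf
ldhg
oglj
gva
fgd
syysn
pvq
nkr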